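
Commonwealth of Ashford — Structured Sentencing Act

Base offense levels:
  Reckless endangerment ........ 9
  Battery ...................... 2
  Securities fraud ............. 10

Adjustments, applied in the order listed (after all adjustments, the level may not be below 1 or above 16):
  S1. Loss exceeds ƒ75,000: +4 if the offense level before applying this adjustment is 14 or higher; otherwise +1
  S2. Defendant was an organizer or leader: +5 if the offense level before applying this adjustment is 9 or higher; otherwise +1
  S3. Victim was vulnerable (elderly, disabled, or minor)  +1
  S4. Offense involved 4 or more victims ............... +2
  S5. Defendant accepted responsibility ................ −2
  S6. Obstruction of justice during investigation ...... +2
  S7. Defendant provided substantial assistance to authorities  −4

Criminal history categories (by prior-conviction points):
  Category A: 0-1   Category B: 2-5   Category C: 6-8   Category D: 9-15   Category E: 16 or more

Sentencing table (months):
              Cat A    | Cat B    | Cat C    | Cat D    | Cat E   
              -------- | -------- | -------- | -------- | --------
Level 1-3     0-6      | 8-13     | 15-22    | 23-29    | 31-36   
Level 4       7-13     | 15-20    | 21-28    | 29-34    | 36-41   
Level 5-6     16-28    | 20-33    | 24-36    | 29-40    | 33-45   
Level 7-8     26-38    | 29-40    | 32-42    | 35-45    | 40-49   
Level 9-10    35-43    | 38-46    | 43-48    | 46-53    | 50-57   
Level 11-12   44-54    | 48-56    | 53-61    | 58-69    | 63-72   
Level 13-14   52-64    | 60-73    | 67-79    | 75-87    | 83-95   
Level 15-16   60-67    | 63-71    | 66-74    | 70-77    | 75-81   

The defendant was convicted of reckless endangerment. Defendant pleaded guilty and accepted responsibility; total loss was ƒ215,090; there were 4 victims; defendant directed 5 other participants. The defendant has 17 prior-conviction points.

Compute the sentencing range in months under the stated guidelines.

Base offense level for reckless endangerment: 9.
S1 applies (level before this adjustment is 9 < 14, so +1): 9 + 1 = 10.
S2 applies (level before this adjustment is 10 ≥ 9, so +5): 10 + 5 = 15.
S3 does not apply.
S4 applies: 15 + 2 = 17.
S5 applies: 17 − 2 = 15.
Final offense level: 15.
Criminal history: 17 prior points → Category E (16+).
Level 15 falls in the 15-16 band.
Grid: Level 15-16 × Category E = 75-81 months.

75-81 months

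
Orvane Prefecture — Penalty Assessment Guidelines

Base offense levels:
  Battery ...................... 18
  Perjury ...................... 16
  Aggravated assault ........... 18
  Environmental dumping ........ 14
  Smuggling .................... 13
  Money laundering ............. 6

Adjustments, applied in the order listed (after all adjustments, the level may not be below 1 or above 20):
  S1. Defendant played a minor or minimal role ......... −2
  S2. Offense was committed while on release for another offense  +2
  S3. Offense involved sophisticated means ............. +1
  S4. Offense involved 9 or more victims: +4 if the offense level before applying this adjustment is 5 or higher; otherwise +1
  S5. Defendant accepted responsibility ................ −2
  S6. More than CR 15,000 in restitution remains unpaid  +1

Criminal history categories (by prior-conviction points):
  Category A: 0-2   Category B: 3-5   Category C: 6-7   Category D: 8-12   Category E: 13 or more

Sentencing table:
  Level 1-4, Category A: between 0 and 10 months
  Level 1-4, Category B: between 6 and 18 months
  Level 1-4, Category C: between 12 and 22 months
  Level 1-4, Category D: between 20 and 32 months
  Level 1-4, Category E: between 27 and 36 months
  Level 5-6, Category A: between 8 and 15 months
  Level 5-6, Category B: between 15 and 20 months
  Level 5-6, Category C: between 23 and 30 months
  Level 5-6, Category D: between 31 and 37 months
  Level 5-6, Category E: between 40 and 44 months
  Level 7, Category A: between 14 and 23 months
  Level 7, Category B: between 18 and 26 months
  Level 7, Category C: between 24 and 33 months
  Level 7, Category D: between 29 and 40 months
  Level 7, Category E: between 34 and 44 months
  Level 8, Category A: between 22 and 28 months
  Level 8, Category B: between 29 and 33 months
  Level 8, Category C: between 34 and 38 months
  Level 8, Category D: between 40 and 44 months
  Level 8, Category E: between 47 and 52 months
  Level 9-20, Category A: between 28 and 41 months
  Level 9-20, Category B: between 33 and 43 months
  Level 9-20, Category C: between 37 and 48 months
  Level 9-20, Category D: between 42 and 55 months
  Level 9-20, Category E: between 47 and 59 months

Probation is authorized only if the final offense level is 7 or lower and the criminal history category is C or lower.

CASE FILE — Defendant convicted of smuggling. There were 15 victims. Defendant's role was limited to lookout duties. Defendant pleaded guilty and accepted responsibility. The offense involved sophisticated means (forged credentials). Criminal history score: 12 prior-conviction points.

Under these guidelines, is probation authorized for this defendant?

Base offense level for smuggling: 13.
S1 applies: 13 − 2 = 11.
S3 applies: 11 + 1 = 12.
S4 applies (level before this adjustment is 12 ≥ 5, so +4): 12 + 4 = 16.
S5 applies: 16 − 2 = 14.
Final offense level: 14.
Criminal history: 12 prior points → Category D (8-12).
Level 14 falls in the 9-20 band.
Grid: Level 9-20 × Category D = 42-55 months.
Probation check: level 14 > 7 and category D > C → not eligible.

No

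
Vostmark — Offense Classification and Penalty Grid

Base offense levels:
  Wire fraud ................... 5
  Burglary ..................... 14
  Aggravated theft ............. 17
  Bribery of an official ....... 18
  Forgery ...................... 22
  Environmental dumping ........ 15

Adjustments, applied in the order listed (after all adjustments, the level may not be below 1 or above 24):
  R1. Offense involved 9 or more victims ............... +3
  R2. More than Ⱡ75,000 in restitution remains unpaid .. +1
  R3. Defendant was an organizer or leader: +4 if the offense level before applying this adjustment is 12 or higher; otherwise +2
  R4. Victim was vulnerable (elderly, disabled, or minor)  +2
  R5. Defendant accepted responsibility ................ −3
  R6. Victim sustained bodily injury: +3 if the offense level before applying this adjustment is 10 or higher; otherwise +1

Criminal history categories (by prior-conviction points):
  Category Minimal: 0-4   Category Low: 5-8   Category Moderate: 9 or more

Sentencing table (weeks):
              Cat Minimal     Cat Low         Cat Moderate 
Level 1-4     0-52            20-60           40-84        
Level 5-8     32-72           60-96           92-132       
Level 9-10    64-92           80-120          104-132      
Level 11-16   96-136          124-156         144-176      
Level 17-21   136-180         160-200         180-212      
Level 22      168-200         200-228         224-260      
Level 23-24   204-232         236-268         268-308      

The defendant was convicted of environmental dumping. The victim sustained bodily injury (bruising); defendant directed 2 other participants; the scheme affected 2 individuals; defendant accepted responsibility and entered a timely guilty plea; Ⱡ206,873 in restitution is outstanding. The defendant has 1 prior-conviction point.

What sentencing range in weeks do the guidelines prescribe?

136-180 weeks

Base offense level for environmental dumping: 15.
R1 does not apply.
R2 applies: 15 + 1 = 16.
R3 applies (level before this adjustment is 16 ≥ 12, so +4): 16 + 4 = 20.
R5 applies: 20 − 3 = 17.
R6 applies (level before this adjustment is 17 ≥ 10, so +3): 17 + 3 = 20.
Final offense level: 20.
Criminal history: 1 prior point → Category Minimal (0-4).
Level 20 falls in the 17-21 band.
Grid: Level 17-21 × Category Minimal = 136-180 weeks.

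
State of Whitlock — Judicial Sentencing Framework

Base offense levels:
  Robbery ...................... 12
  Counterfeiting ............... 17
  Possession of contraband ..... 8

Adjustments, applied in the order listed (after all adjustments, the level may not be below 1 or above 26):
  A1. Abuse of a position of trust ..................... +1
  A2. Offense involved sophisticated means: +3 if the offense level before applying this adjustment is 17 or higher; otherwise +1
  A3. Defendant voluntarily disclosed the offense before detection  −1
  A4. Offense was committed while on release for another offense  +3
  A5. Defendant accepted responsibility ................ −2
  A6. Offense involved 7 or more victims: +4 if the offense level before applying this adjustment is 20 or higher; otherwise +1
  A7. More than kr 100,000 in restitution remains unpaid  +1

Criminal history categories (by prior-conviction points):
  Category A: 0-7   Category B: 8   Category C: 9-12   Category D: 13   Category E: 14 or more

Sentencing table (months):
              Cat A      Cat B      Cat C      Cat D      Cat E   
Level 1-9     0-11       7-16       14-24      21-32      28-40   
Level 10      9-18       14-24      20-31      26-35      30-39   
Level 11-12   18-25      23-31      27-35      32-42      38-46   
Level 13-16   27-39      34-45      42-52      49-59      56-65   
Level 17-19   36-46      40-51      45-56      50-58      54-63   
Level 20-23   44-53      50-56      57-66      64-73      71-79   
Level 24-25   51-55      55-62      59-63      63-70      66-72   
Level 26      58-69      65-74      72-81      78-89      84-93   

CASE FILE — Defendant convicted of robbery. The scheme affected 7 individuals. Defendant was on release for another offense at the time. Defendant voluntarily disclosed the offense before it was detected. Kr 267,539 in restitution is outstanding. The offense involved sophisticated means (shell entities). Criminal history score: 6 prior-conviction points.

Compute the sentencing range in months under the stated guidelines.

Base offense level for robbery: 12.
A1 does not apply.
A2 applies (level before this adjustment is 12 < 17, so +1): 12 + 1 = 13.
A3 applies: 13 − 1 = 12.
A4 applies: 12 + 3 = 15.
A5 does not apply.
A6 applies (level before this adjustment is 15 < 20, so +1): 15 + 1 = 16.
A7 applies: 16 + 1 = 17.
Final offense level: 17.
Criminal history: 6 prior points → Category A (0-7).
Level 17 falls in the 17-19 band.
Grid: Level 17-19 × Category A = 36-46 months.

36-46 months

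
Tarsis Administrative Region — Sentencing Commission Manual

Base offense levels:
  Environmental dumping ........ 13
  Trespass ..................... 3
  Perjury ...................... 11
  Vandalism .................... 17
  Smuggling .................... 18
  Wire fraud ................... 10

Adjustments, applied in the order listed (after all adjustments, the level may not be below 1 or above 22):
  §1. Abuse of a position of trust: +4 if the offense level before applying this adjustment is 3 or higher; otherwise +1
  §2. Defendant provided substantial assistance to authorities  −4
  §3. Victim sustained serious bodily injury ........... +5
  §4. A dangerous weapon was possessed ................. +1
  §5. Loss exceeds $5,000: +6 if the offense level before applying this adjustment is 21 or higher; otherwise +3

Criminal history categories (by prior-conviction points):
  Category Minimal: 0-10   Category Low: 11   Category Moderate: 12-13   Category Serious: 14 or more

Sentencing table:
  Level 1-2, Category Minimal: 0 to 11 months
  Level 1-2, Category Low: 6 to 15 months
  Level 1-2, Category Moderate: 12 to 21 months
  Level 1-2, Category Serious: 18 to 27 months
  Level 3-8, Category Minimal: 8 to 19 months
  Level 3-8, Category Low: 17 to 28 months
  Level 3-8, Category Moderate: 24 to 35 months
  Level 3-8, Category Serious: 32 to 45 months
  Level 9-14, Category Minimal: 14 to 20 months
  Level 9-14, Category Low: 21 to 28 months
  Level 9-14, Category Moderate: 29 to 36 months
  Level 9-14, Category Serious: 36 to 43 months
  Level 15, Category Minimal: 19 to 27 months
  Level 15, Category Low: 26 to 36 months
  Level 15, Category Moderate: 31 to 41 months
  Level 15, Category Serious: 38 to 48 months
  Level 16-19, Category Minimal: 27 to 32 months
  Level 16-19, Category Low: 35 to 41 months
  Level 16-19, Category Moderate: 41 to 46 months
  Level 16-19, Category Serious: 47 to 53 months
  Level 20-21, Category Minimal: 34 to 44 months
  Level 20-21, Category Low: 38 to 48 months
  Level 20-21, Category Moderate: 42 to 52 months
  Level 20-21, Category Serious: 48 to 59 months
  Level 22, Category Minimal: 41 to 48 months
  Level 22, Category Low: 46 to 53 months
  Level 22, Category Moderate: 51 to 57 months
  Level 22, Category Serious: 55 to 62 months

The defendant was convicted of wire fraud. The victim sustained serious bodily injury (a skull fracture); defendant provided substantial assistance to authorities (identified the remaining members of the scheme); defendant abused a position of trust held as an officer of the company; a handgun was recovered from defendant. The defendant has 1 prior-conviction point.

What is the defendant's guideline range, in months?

27-32 months

Base offense level for wire fraud: 10.
§1 applies (level before this adjustment is 10 ≥ 3, so +4): 10 + 4 = 14.
§2 applies: 14 − 4 = 10.
§3 applies: 10 + 5 = 15.
§4 applies: 15 + 1 = 16.
§5 does not apply.
Final offense level: 16.
Criminal history: 1 prior point → Category Minimal (0-10).
Level 16 falls in the 16-19 band.
Grid: Level 16-19 × Category Minimal = 27-32 months.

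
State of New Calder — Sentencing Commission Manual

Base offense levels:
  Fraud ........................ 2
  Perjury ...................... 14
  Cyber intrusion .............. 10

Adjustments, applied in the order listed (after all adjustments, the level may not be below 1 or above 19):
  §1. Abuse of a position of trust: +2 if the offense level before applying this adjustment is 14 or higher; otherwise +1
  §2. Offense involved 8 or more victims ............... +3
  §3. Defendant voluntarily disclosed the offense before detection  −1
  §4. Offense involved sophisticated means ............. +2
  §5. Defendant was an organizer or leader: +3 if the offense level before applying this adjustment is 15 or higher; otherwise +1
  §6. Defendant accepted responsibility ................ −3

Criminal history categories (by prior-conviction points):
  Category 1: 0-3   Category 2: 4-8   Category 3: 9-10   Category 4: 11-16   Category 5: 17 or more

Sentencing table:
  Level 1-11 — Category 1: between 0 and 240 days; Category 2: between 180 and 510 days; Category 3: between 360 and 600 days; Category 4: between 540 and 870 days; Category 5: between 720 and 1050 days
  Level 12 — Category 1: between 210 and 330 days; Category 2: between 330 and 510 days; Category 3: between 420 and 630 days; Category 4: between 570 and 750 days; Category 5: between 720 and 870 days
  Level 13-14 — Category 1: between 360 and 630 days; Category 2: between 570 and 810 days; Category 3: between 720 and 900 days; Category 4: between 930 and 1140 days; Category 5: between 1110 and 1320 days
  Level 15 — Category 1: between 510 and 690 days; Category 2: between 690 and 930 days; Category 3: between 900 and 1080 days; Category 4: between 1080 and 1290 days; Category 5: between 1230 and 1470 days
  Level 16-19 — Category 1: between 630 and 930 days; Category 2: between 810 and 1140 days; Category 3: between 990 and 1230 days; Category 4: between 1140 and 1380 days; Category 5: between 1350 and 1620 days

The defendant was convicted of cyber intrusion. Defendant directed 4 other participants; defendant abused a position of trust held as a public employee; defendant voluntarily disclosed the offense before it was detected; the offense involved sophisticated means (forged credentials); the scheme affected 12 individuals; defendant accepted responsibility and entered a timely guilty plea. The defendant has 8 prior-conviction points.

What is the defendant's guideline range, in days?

Base offense level for cyber intrusion: 10.
§1 applies (level before this adjustment is 10 < 14, so +1): 10 + 1 = 11.
§2 applies: 11 + 3 = 14.
§3 applies: 14 − 1 = 13.
§4 applies: 13 + 2 = 15.
§5 applies (level before this adjustment is 15 ≥ 15, so +3): 15 + 3 = 18.
§6 applies: 18 − 3 = 15.
Final offense level: 15.
Criminal history: 8 prior points → Category 2 (4-8).
Level 15 falls in the 15 band.
Grid: Level 15 × Category 2 = 690-930 days.

690-930 days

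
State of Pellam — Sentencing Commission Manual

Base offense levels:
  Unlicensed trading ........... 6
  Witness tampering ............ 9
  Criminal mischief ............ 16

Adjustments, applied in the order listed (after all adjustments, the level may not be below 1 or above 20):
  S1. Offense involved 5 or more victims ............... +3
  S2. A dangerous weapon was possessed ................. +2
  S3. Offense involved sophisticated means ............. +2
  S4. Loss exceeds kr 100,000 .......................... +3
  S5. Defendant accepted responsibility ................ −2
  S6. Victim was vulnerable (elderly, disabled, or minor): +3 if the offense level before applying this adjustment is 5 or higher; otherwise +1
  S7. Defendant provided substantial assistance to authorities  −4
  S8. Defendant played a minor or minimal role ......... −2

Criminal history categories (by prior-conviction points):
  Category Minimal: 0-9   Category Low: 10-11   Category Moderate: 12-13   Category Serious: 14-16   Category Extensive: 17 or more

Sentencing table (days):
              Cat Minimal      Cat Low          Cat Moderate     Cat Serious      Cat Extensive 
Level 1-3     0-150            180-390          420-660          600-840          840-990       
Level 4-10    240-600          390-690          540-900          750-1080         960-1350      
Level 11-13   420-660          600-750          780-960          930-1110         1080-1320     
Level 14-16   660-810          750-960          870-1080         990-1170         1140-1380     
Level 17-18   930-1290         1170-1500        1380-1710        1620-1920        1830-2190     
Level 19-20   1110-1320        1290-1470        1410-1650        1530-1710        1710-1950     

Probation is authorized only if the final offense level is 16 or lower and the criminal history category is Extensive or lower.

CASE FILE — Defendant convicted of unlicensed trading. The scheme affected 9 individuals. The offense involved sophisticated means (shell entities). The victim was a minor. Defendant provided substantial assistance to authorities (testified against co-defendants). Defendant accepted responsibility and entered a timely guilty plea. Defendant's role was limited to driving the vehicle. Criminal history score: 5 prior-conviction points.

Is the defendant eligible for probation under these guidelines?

Yes

Base offense level for unlicensed trading: 6.
S1 applies: 6 + 3 = 9.
S3 applies: 9 + 2 = 11.
S4 does not apply.
S5 applies: 11 − 2 = 9.
S6 applies (level before this adjustment is 9 ≥ 5, so +3): 9 + 3 = 12.
S7 applies: 12 − 4 = 8.
S8 applies: 8 − 2 = 6.
Final offense level: 6.
Criminal history: 5 prior points → Category Minimal (0-9).
Level 6 falls in the 4-10 band.
Grid: Level 4-10 × Category Minimal = 240-600 days.
Probation check: level 6 ≤ 16 and category Minimal ≤ Extensive → eligible.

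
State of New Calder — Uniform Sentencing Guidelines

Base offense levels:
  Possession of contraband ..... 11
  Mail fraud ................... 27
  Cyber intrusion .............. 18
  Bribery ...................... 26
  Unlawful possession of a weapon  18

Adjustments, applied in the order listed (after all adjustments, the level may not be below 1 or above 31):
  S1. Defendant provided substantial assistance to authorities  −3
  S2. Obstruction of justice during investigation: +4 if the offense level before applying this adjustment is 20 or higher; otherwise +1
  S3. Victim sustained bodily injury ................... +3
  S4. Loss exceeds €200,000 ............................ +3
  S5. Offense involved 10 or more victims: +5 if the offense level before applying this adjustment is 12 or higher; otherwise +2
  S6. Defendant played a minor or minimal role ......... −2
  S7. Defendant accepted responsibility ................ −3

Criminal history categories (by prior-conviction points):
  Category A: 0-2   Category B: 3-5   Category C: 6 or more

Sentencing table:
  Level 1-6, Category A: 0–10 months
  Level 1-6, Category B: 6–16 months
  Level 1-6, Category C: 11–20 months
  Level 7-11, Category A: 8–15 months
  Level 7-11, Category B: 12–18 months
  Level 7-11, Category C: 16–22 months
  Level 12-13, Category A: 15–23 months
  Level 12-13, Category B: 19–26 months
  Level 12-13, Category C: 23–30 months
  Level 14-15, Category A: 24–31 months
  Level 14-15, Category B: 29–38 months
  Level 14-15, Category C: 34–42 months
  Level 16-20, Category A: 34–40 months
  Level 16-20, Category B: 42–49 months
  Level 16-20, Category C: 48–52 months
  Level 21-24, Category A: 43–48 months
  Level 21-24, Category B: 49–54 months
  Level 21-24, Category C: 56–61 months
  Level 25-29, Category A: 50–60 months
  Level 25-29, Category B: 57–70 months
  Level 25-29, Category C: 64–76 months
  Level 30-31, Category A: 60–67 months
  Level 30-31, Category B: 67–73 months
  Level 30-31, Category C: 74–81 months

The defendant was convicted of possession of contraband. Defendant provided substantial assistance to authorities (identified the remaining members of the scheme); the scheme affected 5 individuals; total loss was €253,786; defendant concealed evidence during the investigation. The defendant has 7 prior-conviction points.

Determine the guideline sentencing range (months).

Base offense level for possession of contraband: 11.
S1 applies: 11 − 3 = 8.
S2 applies (level before this adjustment is 8 < 20, so +1): 8 + 1 = 9.
S4 applies: 9 + 3 = 12.
S5 does not apply.
Final offense level: 12.
Criminal history: 7 prior points → Category C (6+).
Level 12 falls in the 12-13 band.
Grid: Level 12-13 × Category C = 23-30 months.

23-30 months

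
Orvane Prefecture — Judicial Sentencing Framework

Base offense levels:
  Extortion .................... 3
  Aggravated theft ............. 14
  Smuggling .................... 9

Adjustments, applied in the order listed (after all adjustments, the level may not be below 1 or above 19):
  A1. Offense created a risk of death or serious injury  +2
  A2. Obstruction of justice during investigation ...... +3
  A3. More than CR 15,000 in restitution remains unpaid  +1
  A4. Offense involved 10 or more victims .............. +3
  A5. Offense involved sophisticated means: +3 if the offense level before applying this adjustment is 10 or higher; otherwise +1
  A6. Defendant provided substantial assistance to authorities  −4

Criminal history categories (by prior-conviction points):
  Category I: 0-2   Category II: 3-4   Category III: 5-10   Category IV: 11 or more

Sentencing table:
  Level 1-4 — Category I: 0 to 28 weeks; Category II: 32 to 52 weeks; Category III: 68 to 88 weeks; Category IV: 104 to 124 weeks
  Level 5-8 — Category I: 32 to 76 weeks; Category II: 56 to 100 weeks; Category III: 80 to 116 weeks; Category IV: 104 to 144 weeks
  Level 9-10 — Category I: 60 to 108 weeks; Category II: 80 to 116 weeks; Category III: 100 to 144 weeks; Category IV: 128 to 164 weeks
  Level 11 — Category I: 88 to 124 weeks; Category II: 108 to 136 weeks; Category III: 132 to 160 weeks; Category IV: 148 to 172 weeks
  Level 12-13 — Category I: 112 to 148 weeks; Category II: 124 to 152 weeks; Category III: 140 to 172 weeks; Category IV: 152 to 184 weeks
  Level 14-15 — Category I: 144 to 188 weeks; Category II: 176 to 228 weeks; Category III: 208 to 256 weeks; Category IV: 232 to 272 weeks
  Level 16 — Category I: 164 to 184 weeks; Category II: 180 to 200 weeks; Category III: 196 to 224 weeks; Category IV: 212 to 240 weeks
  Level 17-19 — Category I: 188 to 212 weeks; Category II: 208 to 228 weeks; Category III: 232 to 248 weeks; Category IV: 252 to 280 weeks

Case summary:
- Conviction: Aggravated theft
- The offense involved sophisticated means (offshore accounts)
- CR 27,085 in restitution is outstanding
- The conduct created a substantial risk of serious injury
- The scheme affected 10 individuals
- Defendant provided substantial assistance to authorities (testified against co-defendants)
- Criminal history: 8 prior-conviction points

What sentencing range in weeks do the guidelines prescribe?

Base offense level for aggravated theft: 14.
A1 applies: 14 + 2 = 16.
A2 does not apply.
A3 applies: 16 + 1 = 17.
A4 applies: 17 + 3 = 20.
A5 applies (level before this adjustment is 20 ≥ 10, so +3): 20 + 3 = 23.
A6 applies: 23 − 4 = 19.
Final offense level: 19.
Criminal history: 8 prior points → Category III (5-10).
Level 19 falls in the 17-19 band.
Grid: Level 17-19 × Category III = 232-248 weeks.

232-248 weeks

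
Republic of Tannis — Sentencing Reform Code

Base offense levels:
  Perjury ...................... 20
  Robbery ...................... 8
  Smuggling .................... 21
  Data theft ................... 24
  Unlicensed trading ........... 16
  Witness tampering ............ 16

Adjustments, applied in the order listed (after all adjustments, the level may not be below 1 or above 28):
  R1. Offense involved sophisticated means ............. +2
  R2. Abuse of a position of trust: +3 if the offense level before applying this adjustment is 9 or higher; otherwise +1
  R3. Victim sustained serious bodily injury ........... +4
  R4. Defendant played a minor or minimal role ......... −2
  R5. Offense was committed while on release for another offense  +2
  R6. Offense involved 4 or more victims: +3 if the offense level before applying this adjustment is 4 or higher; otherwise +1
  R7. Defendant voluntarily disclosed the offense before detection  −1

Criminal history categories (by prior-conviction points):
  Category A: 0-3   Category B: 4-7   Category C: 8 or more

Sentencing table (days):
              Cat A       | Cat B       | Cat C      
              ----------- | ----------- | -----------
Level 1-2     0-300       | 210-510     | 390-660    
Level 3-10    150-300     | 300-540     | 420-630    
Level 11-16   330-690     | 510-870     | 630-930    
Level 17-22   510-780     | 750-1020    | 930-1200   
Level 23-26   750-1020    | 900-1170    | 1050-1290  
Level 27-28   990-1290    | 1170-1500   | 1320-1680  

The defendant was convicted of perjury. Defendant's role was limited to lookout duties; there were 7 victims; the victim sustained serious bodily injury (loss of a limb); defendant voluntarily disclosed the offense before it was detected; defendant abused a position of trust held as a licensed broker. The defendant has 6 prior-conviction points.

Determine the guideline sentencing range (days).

Base offense level for perjury: 20.
R2 applies (level before this adjustment is 20 ≥ 9, so +3): 20 + 3 = 23.
R3 applies: 23 + 4 = 27.
R4 applies: 27 − 2 = 25.
R5 does not apply.
R6 applies (level before this adjustment is 25 ≥ 4, so +3): 25 + 3 = 28.
R7 applies: 28 − 1 = 27.
Final offense level: 27.
Criminal history: 6 prior points → Category B (4-7).
Level 27 falls in the 27-28 band.
Grid: Level 27-28 × Category B = 1170-1500 days.

1170-1500 days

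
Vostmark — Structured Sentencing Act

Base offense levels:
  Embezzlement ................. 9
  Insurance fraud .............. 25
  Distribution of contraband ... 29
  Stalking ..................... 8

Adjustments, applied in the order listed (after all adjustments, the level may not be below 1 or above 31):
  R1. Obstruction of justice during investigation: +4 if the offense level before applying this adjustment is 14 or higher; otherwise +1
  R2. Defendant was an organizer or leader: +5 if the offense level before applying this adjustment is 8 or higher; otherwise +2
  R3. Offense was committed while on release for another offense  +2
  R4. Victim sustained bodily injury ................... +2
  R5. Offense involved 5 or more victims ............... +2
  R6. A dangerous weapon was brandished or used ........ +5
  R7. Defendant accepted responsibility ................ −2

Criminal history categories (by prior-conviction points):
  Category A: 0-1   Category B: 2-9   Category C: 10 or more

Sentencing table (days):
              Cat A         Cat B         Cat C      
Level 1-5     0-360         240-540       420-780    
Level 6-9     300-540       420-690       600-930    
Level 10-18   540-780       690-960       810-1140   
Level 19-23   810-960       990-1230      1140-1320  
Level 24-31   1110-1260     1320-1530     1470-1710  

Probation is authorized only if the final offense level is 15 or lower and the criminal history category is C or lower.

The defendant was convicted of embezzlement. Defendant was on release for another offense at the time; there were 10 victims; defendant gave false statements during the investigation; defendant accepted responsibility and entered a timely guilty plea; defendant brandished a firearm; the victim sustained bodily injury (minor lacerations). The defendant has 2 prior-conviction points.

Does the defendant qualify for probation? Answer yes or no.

Base offense level for embezzlement: 9.
R1 applies (level before this adjustment is 9 < 14, so +1): 9 + 1 = 10.
R3 applies: 10 + 2 = 12.
R4 applies: 12 + 2 = 14.
R5 applies: 14 + 2 = 16.
R6 applies: 16 + 5 = 21.
R7 applies: 21 − 2 = 19.
Final offense level: 19.
Criminal history: 2 prior points → Category B (2-9).
Level 19 falls in the 19-23 band.
Grid: Level 19-23 × Category B = 990-1230 days.
Probation check: level 19 > 15 and category B ≤ C → not eligible.

No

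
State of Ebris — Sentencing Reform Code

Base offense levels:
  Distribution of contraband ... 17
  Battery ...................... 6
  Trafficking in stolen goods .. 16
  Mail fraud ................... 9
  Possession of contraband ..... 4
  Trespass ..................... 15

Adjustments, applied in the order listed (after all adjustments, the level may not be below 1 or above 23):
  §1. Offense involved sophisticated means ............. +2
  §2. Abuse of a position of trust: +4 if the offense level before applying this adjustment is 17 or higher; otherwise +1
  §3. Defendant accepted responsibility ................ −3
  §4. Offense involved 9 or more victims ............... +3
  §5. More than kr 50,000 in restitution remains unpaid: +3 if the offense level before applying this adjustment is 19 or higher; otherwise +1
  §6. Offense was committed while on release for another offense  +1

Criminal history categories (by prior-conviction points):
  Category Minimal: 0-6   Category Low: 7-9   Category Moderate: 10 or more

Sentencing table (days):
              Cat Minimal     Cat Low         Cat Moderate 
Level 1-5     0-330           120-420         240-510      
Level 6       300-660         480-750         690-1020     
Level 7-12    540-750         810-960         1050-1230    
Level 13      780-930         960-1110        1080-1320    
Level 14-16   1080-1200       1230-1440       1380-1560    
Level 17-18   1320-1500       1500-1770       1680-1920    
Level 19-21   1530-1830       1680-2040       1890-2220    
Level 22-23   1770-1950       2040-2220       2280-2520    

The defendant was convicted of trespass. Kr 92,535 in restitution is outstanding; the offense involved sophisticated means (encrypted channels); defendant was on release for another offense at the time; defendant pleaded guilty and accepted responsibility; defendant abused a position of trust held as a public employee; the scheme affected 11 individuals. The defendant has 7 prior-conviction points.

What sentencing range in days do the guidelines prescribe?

Base offense level for trespass: 15.
§1 applies: 15 + 2 = 17.
§2 applies (level before this adjustment is 17 ≥ 17, so +4): 17 + 4 = 21.
§3 applies: 21 − 3 = 18.
§4 applies: 18 + 3 = 21.
§5 applies (level before this adjustment is 21 ≥ 19, so +3): 21 + 3 = 24.
§6 applies: 24 + 1 = 25.
Level 25 exceeds the maximum of 23; capped at 23.
Final offense level: 23.
Criminal history: 7 prior points → Category Low (7-9).
Level 23 falls in the 22-23 band.
Grid: Level 22-23 × Category Low = 2040-2220 days.

2040-2220 days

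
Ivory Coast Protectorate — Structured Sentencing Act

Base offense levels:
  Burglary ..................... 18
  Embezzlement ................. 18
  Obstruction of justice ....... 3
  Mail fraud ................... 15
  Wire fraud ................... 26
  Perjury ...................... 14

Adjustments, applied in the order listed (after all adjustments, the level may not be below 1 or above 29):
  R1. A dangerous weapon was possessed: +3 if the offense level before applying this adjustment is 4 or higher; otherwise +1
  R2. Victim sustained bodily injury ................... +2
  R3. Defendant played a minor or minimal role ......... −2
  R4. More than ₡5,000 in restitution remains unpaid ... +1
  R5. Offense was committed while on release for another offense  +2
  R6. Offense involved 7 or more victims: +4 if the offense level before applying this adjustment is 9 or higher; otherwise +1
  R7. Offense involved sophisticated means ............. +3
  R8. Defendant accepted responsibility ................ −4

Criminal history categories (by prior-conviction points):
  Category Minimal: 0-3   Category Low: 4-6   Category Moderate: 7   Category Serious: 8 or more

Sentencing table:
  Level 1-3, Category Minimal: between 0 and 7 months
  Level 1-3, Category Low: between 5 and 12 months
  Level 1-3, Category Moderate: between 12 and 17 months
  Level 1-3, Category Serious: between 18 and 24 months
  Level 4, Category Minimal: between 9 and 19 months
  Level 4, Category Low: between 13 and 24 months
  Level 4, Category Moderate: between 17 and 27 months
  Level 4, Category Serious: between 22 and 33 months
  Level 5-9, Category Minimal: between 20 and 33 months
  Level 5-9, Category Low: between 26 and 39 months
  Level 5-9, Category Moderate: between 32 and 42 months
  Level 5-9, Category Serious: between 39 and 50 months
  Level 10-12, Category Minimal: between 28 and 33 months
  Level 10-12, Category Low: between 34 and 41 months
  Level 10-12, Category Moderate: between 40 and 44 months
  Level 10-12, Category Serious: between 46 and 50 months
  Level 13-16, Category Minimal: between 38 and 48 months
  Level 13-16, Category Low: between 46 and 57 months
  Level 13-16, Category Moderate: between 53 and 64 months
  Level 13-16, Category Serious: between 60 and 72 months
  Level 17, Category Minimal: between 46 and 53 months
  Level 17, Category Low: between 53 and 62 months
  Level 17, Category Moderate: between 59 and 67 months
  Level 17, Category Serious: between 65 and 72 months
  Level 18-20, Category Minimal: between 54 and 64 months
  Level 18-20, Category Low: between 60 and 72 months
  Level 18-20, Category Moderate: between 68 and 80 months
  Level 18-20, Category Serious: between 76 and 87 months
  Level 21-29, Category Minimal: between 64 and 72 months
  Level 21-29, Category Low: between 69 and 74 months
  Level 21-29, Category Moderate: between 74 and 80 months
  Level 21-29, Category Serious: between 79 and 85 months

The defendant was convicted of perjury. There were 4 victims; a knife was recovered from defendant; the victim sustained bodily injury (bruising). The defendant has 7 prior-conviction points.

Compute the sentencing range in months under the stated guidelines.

68-80 months

Base offense level for perjury: 14.
R1 applies (level before this adjustment is 14 ≥ 4, so +3): 14 + 3 = 17.
R2 applies: 17 + 2 = 19.
R5 does not apply.
R6 does not apply.
Final offense level: 19.
Criminal history: 7 prior points → Category Moderate (7).
Level 19 falls in the 18-20 band.
Grid: Level 18-20 × Category Moderate = 68-80 months.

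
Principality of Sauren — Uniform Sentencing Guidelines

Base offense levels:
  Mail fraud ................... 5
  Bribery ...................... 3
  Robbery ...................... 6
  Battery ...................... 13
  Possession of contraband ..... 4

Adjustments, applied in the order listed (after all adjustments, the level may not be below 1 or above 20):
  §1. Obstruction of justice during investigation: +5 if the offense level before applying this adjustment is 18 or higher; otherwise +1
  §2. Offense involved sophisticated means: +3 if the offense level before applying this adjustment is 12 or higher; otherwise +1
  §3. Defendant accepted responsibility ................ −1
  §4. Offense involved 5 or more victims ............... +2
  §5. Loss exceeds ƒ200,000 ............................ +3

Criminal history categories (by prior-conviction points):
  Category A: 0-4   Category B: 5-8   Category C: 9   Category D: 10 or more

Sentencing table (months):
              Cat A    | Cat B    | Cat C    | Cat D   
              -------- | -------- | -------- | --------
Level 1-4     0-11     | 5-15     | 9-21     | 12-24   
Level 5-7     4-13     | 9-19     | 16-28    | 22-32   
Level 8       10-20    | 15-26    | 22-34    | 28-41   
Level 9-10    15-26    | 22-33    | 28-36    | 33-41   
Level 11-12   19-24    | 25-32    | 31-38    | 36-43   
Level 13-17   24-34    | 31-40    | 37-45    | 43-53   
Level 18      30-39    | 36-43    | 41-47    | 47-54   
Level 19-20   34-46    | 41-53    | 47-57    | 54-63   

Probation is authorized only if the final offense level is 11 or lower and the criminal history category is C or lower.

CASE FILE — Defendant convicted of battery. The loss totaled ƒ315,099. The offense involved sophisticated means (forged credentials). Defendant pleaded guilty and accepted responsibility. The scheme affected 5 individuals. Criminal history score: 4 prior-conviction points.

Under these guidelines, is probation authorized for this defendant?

Base offense level for battery: 13.
§2 applies (level before this adjustment is 13 ≥ 12, so +3): 13 + 3 = 16.
§3 applies: 16 − 1 = 15.
§4 applies: 15 + 2 = 17.
§5 applies: 17 + 3 = 20.
Final offense level: 20.
Criminal history: 4 prior points → Category A (0-4).
Level 20 falls in the 19-20 band.
Grid: Level 19-20 × Category A = 34-46 months.
Probation check: level 20 > 11 and category A ≤ C → not eligible.

No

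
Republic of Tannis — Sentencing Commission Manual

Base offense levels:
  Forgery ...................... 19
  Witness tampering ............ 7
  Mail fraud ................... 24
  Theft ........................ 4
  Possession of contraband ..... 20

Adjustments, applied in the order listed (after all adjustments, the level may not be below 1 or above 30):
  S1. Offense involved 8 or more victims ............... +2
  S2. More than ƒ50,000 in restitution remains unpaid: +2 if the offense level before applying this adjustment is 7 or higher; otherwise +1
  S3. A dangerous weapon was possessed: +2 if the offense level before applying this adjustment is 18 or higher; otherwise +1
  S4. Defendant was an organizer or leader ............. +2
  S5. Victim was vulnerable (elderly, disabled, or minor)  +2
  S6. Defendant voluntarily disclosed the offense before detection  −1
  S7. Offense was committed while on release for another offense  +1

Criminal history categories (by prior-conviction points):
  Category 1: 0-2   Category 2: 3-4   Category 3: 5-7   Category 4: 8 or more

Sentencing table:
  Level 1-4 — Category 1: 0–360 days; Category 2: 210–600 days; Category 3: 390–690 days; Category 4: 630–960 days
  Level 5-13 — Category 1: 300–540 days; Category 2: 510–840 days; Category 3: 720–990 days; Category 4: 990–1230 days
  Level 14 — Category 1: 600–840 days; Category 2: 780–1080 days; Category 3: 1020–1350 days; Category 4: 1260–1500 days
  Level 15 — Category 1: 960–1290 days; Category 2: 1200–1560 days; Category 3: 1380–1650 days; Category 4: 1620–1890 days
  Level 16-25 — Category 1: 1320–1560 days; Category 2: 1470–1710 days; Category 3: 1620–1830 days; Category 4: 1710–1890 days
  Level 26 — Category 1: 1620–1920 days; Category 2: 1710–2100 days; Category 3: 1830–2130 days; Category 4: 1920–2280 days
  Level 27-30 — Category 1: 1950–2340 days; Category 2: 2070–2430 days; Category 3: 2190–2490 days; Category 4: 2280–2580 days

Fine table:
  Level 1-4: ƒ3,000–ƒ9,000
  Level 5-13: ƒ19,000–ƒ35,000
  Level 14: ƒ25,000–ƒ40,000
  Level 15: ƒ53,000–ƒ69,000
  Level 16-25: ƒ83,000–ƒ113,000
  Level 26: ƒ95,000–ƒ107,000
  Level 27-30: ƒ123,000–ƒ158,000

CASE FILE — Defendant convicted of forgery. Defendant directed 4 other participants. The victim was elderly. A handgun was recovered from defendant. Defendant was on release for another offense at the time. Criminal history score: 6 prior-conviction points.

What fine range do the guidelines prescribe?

ƒ95,000–ƒ107,000

Base offense level for forgery: 19.
S1 does not apply.
S3 applies (level before this adjustment is 19 ≥ 18, so +2): 19 + 2 = 21.
S4 applies: 21 + 2 = 23.
S5 applies: 23 + 2 = 25.
S7 applies: 25 + 1 = 26.
Final offense level: 26.
Level 26 falls in the 26 band.
Fine table: Level 26 → ƒ95,000–ƒ107,000.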